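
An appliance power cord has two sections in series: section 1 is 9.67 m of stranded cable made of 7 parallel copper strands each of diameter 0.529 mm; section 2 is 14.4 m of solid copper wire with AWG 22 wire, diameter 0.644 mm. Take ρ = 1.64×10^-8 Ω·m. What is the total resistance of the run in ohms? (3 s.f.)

0.828 Ω

Section 1: A_strand = π(2.6450e-04)² = 2.198e-07 m²; R₁ = ρL/(N·A_s) = (1.64×10^-8)(9.67)/(7×2.198e-07) = 0.1031 Ω
Section 2: A = π(0.644/2 mm)² = π(3.2200e-04 m)² = 3.257e-07 m²
R₂ = (1.64×10^-8)(14.4)/(3.257e-07) = 0.725 Ω
R = R₁ + R₂ = 0.828 Ω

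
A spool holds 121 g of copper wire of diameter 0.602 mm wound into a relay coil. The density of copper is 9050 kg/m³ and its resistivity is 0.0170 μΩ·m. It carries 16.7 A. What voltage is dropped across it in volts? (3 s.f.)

46.9 V

ρ = 0.0170 μΩ·m = 1.70×10^-8 Ω·m
A = π(d/2)² = π(3.0100e-04 m)² = 2.8463e-07 m²
L = m/(density·A) = 0.121/(9050×2.8463e-07) = 46.97 m
R = ρL/A = (1.70×10^-8)(46.97)/(2.8463e-07) = 2.806 Ω
V = IR = 16.7 × 2.806 = 46.9 V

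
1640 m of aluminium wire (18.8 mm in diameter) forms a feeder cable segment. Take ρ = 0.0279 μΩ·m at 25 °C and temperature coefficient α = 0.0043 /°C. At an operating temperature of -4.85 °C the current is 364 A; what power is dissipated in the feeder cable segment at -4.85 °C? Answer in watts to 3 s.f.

ρ = 0.0279 μΩ·m = 2.79×10^-8 Ω·m
A = π(d/2)² = π(9.4000e-03 m)² = 2.776e-04 m²
R₍25₎ = ρL/A = (2.79×10^-8)(1640)/(2.776e-04) = 0.1648 Ω
R₍-4.85₎ = R₍25₎(1 + αΔT) = 0.1648 × (1 + 0.0043×-29.9) = 0.1437 Ω
P = I²R = (364)² × 0.1437 = 19000 W

19000 W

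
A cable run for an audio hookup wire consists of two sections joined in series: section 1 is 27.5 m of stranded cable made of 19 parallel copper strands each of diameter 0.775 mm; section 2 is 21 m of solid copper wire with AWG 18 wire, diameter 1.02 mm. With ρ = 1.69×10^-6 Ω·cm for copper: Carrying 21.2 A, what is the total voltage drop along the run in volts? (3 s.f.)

ρ = 1.69×10^-6 Ω·cm = 1.69×10^-8 Ω·m
Section 1: A_strand = π(3.8750e-04)² = 4.717e-07 m²; R₁ = ρL/(N·A_s) = (1.69×10^-8)(27.5)/(19×4.717e-07) = 0.05185 Ω
Section 2: A = π(1.02/2 mm)² = π(5.1000e-04 m)² = 8.171e-07 m²
R₂ = (1.69×10^-8)(21)/(8.171e-07) = 0.4343 Ω
R = R₁ + R₂ = 0.4862 Ω
V = IR = 21.2 × 0.4862 = 10.3 V

10.3 V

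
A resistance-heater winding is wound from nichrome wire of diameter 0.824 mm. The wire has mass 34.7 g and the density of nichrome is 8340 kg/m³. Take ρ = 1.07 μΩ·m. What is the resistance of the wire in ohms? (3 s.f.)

15.7 Ω

ρ = 1.07 μΩ·m = 1.07×10^-6 Ω·m
A = π(d/2)² = π(4.1200e-04 m)² = 5.3327e-07 m²
L = m/(density·A) = 0.0347/(8340×5.3327e-07) = 7.802 m
R = ρL/A = (1.07×10^-6)(7.802)/(5.3327e-07) = 15.7 Ω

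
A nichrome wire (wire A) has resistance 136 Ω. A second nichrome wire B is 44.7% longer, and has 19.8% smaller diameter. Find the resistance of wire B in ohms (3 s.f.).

306 Ω

R ∝ L/d², so R_B/R_A = (1 + 44.7/100) × (1 − 19.8/100)⁻²
= 1.447 × 1.555 = 2.25
R_B = 2.25 × 136 = 306 Ω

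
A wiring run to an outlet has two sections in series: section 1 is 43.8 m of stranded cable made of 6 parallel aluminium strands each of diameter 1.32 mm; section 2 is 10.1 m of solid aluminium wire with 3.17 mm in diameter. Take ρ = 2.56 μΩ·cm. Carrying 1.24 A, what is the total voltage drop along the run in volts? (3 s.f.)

0.210 V

ρ = 2.56 μΩ·cm = 2.56×10^-8 Ω·m
Section 1: A_strand = π(6.6000e-04)² = 1.368e-06 m²; R₁ = ρL/(N·A_s) = (2.56×10^-8)(43.8)/(6×1.368e-06) = 0.1366 Ω
Section 2: A = π(d/2)² = π(1.5850e-03 m)² = 7.892e-06 m²
R₂ = (2.56×10^-8)(10.1)/(7.892e-06) = 0.03276 Ω
R = R₁ + R₂ = 0.1693 Ω
V = IR = 1.24 × 0.1693 = 0.210 V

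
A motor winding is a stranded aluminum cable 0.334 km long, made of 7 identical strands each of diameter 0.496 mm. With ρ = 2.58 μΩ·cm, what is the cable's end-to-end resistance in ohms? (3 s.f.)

6.37 Ω

ρ = 2.58 μΩ·cm = 2.58×10^-8 Ω·m
A_strand = π(2.4800e-04 m)² = 1.932e-07 m²
R_strand = ρL/A = (2.58×10^-8)(334)/(1.932e-07) = 44.6 Ω
R_total = R_strand/N = 44.6/7 = 6.37 Ω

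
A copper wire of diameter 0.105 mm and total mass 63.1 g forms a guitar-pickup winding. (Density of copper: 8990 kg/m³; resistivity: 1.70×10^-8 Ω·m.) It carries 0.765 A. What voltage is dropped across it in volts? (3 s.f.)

1220 V

A = π(d/2)² = π(5.2500e-05 m)² = 8.6590e-09 m²
L = m/(density·A) = 0.0631/(8990×8.6590e-09) = 810.6 m
R = ρL/A = (1.70×10^-8)(810.6)/(8.6590e-09) = 1591 Ω
V = IR = 0.765 × 1591 = 1220 V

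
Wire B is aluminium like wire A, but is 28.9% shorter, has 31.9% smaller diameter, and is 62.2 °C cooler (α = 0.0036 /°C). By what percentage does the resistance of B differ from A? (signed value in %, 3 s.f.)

19.0%

R ∝ ρL/d² with ρ ∝ (1+αΔT), so R_B/R_A = (1 − 28.9/100) × (1 − 31.9/100)⁻² × (1 − 0.0036×62.2)
= 0.711 × 2.156 × 0.7761 = 1.19
(R_B − R_A)/R_A = 1.19 − 1 = 19.0%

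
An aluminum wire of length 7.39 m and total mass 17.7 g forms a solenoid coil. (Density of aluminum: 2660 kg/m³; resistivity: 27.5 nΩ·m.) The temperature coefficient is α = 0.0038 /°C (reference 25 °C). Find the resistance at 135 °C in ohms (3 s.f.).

0.320 Ω

ρ = 27.5 nΩ·m = 2.75×10^-8 Ω·m
A = m/(density·L) = 0.0177/(2660×7.39) = 9.0042e-07 m²
R = ρL/A = (2.75×10^-8)(7.39)/(9.0042e-07) = 0.2257 Ω
R(135 °C) = 0.2257 × (1 + 0.0038×110) = 0.320 Ω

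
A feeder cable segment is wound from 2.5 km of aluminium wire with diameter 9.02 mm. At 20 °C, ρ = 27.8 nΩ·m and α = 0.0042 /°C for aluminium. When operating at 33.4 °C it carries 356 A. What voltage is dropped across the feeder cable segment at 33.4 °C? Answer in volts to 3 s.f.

ρ = 27.8 nΩ·m = 2.78×10^-8 Ω·m
A = π(d/2)² = π(4.5100e-03 m)² = 6.390e-05 m²
R₍20₎ = ρL/A = (2.78×10^-8)(2500)/(6.390e-05) = 1.088 Ω
R₍33.4₎ = R₍20₎(1 + αΔT) = 1.088 × (1 + 0.0042×13.4) = 1.149 Ω
V = IR = 356 × 1.149 = 409 V

409 V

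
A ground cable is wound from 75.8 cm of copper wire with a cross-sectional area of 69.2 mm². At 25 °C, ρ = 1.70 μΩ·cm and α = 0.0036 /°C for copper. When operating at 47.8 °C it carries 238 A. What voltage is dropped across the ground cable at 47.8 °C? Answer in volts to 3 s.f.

0.0480 V

ρ = 1.70 μΩ·cm = 1.70×10^-8 Ω·m
A = 69.2 mm² = 6.920e-05 m²
R₍25₎ = ρL/A = (1.70×10^-8)(0.758)/(6.920e-05) = 1.862×10^-4 Ω
R₍47.8₎ = R₍25₎(1 + αΔT) = 1.862×10^-4 × (1 + 0.0036×22.8) = 2.015×10^-4 Ω
V = IR = 238 × 2.015×10^-4 = 0.0480 V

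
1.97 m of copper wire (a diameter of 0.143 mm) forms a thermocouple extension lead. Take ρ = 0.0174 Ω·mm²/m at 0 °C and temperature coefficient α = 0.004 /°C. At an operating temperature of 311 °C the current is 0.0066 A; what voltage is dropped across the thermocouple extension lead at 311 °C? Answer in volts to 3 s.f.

ρ = 0.0174 Ω·mm²/m = 1.74×10^-8 Ω·m
A = π(d/2)² = π(7.1500e-05 m)² = 1.606e-08 m²
R₍0₎ = ρL/A = (1.74×10^-8)(1.97)/(1.606e-08) = 2.134 Ω
R₍311₎ = R₍0₎(1 + αΔT) = 2.134 × (1 + 0.004×311) = 4.789 Ω
V = IR = 0.0066 × 4.789 = 0.0316 V

0.0316 V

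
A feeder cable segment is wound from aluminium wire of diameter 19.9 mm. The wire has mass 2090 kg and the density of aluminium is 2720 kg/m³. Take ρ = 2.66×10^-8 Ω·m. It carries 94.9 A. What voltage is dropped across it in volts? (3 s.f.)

A = π(d/2)² = π(9.9500e-03 m)² = 3.1103e-04 m²
L = m/(density·A) = 2090/(2720×3.1103e-04) = 2470 m
R = ρL/A = (2.66×10^-8)(2470)/(3.1103e-04) = 0.2113 Ω
V = IR = 94.9 × 0.2113 = 20.1 V

20.1 V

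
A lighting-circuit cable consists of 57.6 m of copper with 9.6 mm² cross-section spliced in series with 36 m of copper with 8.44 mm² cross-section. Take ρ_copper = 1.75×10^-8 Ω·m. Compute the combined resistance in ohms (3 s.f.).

Segment 1: A = 9.6 mm² = 9.600e-06 m²
R₁ = ρL/A = (1.75×10^-8)(57.6)/(9.600e-06) = 0.105 Ω
Segment 2: A = 8.44 mm² = 8.440e-06 m²
R₂ = (1.75×10^-8)(36)/(8.440e-06) = 0.07464 Ω
R = R₁ + R₂ = 0.180 Ω

0.180 Ω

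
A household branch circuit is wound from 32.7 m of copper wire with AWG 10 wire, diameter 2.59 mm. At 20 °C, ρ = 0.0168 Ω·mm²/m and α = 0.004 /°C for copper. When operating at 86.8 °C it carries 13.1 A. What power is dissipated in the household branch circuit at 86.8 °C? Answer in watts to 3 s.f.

22.7 W

ρ = 0.0168 Ω·mm²/m = 1.68×10^-8 Ω·m
A = π(2.59/2 mm)² = π(1.2950e-03 m)² = 5.269e-06 m²
R₍20₎ = ρL/A = (1.68×10^-8)(32.7)/(5.269e-06) = 0.1043 Ω
R₍86.8₎ = R₍20₎(1 + αΔT) = 0.1043 × (1 + 0.004×66.8) = 0.1321 Ω
P = I²R = (13.1)² × 0.1321 = 22.7 W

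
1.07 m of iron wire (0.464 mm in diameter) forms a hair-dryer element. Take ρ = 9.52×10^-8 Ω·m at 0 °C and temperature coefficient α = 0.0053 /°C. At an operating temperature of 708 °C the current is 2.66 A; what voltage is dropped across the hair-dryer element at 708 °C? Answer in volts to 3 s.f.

7.62 V

A = π(d/2)² = π(2.3200e-04 m)² = 1.691e-07 m²
R₍0₎ = ρL/A = (9.52×10^-8)(1.07)/(1.691e-07) = 0.6024 Ω
R₍708₎ = R₍0₎(1 + αΔT) = 0.6024 × (1 + 0.0053×708) = 2.863 Ω
V = IR = 2.66 × 2.863 = 7.62 V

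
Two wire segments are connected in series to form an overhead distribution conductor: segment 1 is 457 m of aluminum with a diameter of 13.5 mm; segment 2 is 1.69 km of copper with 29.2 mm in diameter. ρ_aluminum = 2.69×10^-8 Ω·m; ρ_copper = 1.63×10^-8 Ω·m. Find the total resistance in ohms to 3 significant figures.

0.127 Ω

Segment 1: A = π(d/2)² = π(6.7500e-03 m)² = 1.431e-04 m²
R₁ = ρL/A = (2.69×10^-8)(457)/(1.431e-04) = 0.08588 Ω
Segment 2: A = π(d/2)² = π(1.4600e-02 m)² = 6.697e-04 m²
R₂ = (1.63×10^-8)(1690)/(6.697e-04) = 0.04114 Ω
R = R₁ + R₂ = 0.127 Ω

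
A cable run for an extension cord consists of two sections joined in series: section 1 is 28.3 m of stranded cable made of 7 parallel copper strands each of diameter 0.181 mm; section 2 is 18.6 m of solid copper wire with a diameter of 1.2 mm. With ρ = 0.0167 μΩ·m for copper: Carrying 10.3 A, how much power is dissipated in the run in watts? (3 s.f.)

308 W

ρ = 0.0167 μΩ·m = 1.67×10^-8 Ω·m
Section 1: A_strand = π(9.0500e-05)² = 2.573e-08 m²; R₁ = ρL/(N·A_s) = (1.67×10^-8)(28.3)/(7×2.573e-08) = 2.624 Ω
Section 2: A = π(d/2)² = π(6.0000e-04 m)² = 1.131e-06 m²
R₂ = (1.67×10^-8)(18.6)/(1.131e-06) = 0.2746 Ω
R = R₁ + R₂ = 2.899 Ω
P = I²R = (10.3)² × 2.899 = 308 W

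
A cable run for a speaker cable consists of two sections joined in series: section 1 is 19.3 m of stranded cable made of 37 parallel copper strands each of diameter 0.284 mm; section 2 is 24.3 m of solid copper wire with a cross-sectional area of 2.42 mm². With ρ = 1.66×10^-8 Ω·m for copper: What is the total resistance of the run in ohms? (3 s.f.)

Section 1: A_strand = π(1.4200e-04)² = 6.335e-08 m²; R₁ = ρL/(N·A_s) = (1.66×10^-8)(19.3)/(37×6.335e-08) = 0.1367 Ω
Section 2: A = 2.42 mm² = 2.420e-06 m²
R₂ = (1.66×10^-8)(24.3)/(2.420e-06) = 0.1667 Ω
R = R₁ + R₂ = 0.303 Ω

0.303 Ω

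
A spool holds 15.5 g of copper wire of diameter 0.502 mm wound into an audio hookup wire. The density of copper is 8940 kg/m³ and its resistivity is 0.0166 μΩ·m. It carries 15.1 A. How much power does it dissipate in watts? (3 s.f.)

ρ = 0.0166 μΩ·m = 1.66×10^-8 Ω·m
A = π(d/2)² = π(2.5100e-04 m)² = 1.9792e-07 m²
L = m/(density·A) = 0.0155/(8940×1.9792e-07) = 8.76 m
R = ρL/A = (1.66×10^-8)(8.76)/(1.9792e-07) = 0.7347 Ω
P = I²R = (15.1)² × 0.7347 = 168 W

168 W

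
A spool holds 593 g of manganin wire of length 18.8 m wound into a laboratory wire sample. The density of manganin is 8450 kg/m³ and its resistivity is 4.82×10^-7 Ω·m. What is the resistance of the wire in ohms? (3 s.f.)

A = m/(density·L) = 0.593/(8450×18.8) = 3.7328e-06 m²
R = ρL/A = (4.82×10^-7)(18.8)/(3.7328e-06) = 2.43 Ω

2.43 Ω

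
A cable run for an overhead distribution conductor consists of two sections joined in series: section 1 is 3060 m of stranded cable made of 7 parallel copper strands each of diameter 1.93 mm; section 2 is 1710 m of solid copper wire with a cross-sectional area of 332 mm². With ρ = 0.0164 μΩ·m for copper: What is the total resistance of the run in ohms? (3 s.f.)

2.54 Ω

ρ = 0.0164 μΩ·m = 1.64×10^-8 Ω·m
Section 1: A_strand = π(9.6500e-04)² = 2.926e-06 m²; R₁ = ρL/(N·A_s) = (1.64×10^-8)(3060)/(7×2.926e-06) = 2.451 Ω
Section 2: A = 332 mm² = 3.320e-04 m²
R₂ = (1.64×10^-8)(1710)/(3.320e-04) = 0.08447 Ω
R = R₁ + R₂ = 2.54 Ω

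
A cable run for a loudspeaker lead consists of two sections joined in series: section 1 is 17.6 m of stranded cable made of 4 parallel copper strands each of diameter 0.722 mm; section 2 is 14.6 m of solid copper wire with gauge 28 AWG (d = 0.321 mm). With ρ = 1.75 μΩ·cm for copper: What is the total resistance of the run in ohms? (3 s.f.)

3.35 Ω

ρ = 1.75 μΩ·cm = 1.75×10^-8 Ω·m
Section 1: A_strand = π(3.6100e-04)² = 4.094e-07 m²; R₁ = ρL/(N·A_s) = (1.75×10^-8)(17.6)/(4×4.094e-07) = 0.1881 Ω
Section 2: A = π(0.321/2 mm)² = π(1.6050e-04 m)² = 8.093e-08 m²
R₂ = (1.75×10^-8)(14.6)/(8.093e-08) = 3.157 Ω
R = R₁ + R₂ = 3.35 Ω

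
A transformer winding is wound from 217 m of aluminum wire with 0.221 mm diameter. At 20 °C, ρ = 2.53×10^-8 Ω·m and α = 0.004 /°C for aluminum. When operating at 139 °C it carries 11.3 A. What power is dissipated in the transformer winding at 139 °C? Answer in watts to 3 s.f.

A = π(d/2)² = π(1.1050e-04 m)² = 3.836e-08 m²
R₍20₎ = ρL/A = (2.53×10^-8)(217)/(3.836e-08) = 143.1 Ω
R₍139₎ = R₍20₎(1 + αΔT) = 143.1 × (1 + 0.004×119) = 211.2 Ω
P = I²R = (11.3)² × 211.2 = 27000 W

27000 W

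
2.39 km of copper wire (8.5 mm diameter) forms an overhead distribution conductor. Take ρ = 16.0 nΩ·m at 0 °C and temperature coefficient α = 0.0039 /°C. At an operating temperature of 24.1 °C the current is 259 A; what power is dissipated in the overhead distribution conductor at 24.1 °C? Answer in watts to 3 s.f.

49500 W

ρ = 16.0 nΩ·m = 1.60×10^-8 Ω·m
A = π(d/2)² = π(4.2500e-03 m)² = 5.675e-05 m²
R₍0₎ = ρL/A = (1.60×10^-8)(2390)/(5.675e-05) = 0.6739 Ω
R₍24.1₎ = R₍0₎(1 + αΔT) = 0.6739 × (1 + 0.0039×24.1) = 0.7372 Ω
P = I²R = (259)² × 0.7372 = 49500 W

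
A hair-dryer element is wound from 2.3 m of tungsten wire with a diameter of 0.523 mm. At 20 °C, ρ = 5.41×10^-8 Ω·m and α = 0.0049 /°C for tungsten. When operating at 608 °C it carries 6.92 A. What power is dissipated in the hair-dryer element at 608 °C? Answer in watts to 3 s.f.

108 W

A = π(d/2)² = π(2.6150e-04 m)² = 2.148e-07 m²
R₍20₎ = ρL/A = (5.41×10^-8)(2.3)/(2.148e-07) = 0.5792 Ω
R₍608₎ = R₍20₎(1 + αΔT) = 0.5792 × (1 + 0.0049×588) = 2.248 Ω
P = I²R = (6.92)² × 2.248 = 108 W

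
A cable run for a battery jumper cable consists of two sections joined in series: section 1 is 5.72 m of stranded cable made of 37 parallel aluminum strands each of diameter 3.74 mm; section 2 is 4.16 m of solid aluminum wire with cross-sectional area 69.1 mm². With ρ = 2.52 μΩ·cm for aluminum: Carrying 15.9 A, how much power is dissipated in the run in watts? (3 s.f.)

ρ = 2.52 μΩ·cm = 2.52×10^-8 Ω·m
Section 1: A_strand = π(1.8700e-03)² = 1.099e-05 m²; R₁ = ρL/(N·A_s) = (2.52×10^-8)(5.72)/(37×1.099e-05) = 3.546×10^-4 Ω
Section 2: A = 69.1 mm² = 6.910e-05 m²
R₂ = (2.52×10^-8)(4.16)/(6.910e-05) = 0.001517 Ω
R = R₁ + R₂ = 0.001872 Ω
P = I²R = (15.9)² × 0.001872 = 0.473 W

0.473 W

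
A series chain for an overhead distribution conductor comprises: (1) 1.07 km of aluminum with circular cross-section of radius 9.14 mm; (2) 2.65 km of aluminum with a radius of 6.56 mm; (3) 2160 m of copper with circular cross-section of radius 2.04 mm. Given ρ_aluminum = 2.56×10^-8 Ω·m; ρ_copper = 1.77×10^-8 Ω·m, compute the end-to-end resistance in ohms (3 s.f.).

3.53 Ω

Seg 1: A = πr² = π(9.1400e-03 m)² = 2.624e-04 m²
R_1 = (2.56×10^-8)(1070)/(2.624e-04) = 0.1044 Ω
Seg 2: A = πr² = π(6.5600e-03 m)² = 1.352e-04 m²
R_2 = (2.56×10^-8)(2650)/(1.352e-04) = 0.5018 Ω
Seg 3: A = πr² = π(2.0400e-03 m)² = 1.307e-05 m²
R_3 = (1.77×10^-8)(2160)/(1.307e-05) = 2.924 Ω
R_total = R_1 + R_2 + R_3 = 3.53 Ω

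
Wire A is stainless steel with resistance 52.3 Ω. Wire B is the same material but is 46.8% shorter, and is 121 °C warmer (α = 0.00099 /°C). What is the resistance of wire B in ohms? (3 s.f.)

R ∝ ρL/d² with ρ ∝ (1+αΔT), so R_B/R_A = (1 − 46.8/100) × (1 + 0.00099×121)
= 0.532 × 1.12 = 0.5957
R_B = 0.5957 × 52.3 = 31.2 Ω

31.2 Ω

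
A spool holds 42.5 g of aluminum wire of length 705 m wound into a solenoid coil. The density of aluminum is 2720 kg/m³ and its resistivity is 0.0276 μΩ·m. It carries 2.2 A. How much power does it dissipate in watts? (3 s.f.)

ρ = 0.0276 μΩ·m = 2.76×10^-8 Ω·m
A = m/(density·L) = 0.0425/(2720×705) = 2.2163e-08 m²
R = ρL/A = (2.76×10^-8)(705)/(2.2163e-08) = 877.9 Ω
P = I²R = (2.2)² × 877.9 = 4250 W

4250 W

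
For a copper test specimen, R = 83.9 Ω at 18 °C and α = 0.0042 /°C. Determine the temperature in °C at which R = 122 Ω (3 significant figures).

126 °C

R = R₀(1 + α(T − T₀)) ⇒ T = T₀ + (R/R₀ − 1)/α
T = 18 + (122/83.9 − 1)/0.0042 = 18 + (0.4541)/0.0042 = 126 °C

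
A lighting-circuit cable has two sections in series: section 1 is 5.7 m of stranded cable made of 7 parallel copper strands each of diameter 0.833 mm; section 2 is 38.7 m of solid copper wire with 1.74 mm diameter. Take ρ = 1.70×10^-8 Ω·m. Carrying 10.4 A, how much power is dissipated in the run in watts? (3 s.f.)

Section 1: A_strand = π(4.1650e-04)² = 5.450e-07 m²; R₁ = ρL/(N·A_s) = (1.70×10^-8)(5.7)/(7×5.450e-07) = 0.0254 Ω
Section 2: A = π(d/2)² = π(8.7000e-04 m)² = 2.378e-06 m²
R₂ = (1.70×10^-8)(38.7)/(2.378e-06) = 0.2767 Ω
R = R₁ + R₂ = 0.3021 Ω
P = I²R = (10.4)² × 0.3021 = 32.7 W

32.7 W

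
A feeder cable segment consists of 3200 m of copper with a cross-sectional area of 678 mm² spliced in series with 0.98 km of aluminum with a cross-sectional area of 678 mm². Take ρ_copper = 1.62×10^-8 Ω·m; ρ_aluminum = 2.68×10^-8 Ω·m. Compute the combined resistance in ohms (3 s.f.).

Segment 1: A = 678 mm² = 6.780e-04 m²
R₁ = ρL/A = (1.62×10^-8)(3200)/(6.780e-04) = 0.07646 Ω
R₂ = (2.68×10^-8)(980)/(6.780e-04) = 0.03874 Ω
R = R₁ + R₂ = 0.115 Ω

0.115 Ω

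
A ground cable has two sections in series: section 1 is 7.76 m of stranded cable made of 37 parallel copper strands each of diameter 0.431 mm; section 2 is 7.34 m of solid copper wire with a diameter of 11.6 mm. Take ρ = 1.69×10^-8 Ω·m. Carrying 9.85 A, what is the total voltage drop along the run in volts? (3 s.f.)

Section 1: A_strand = π(2.1550e-04)² = 1.459e-07 m²; R₁ = ρL/(N·A_s) = (1.69×10^-8)(7.76)/(37×1.459e-07) = 0.02429 Ω
Section 2: A = π(d/2)² = π(5.8000e-03 m)² = 1.057e-04 m²
R₂ = (1.69×10^-8)(7.34)/(1.057e-04) = 0.001174 Ω
R = R₁ + R₂ = 0.02547 Ω
V = IR = 9.85 × 0.02547 = 0.251 V

0.251 V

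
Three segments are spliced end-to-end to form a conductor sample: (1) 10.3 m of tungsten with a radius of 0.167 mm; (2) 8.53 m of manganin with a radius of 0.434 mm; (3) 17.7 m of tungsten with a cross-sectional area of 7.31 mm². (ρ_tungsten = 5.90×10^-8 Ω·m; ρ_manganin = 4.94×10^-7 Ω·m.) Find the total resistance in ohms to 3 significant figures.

14.2 Ω

Seg 1: A = πr² = π(1.6700e-04 m)² = 8.762e-08 m²
R_1 = (5.90×10^-8)(10.3)/(8.762e-08) = 6.936 Ω
Seg 2: A = πr² = π(4.3400e-04 m)² = 5.917e-07 m²
R_2 = (4.94×10^-7)(8.53)/(5.917e-07) = 7.121 Ω
Seg 3: A = 7.31 mm² = 7.310e-06 m²
R_3 = (5.90×10^-8)(17.7)/(7.310e-06) = 0.1429 Ω
R_total = R_1 + R_2 + R_3 = 14.2 Ω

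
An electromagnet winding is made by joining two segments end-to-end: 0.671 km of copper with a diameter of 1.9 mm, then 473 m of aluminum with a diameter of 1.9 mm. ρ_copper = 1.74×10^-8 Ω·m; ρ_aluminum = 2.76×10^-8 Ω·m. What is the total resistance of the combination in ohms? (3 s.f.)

8.72 Ω

Segment 1: A = π(d/2)² = π(9.5000e-04 m)² = 2.835e-06 m²
R₁ = ρL/A = (1.74×10^-8)(671)/(2.835e-06) = 4.118 Ω
R₂ = (2.76×10^-8)(473)/(2.835e-06) = 4.604 Ω
R = R₁ + R₂ = 8.72 Ω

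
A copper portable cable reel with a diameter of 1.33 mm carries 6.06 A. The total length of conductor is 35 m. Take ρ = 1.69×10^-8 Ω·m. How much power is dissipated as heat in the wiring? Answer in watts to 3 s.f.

A = π(d/2)² = π(6.6500e-04 m)² = 1.389e-06 m²
R = ρL/A = (1.69×10^-8)(35)/(1.389e-06) = 0.4258 Ω
P = I²R = (6.06)² × 0.4258 = 15.6 W

15.6 W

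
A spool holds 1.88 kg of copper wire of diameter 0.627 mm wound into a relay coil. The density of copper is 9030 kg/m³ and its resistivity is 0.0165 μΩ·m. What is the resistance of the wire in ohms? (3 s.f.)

ρ = 0.0165 μΩ·m = 1.65×10^-8 Ω·m
A = π(d/2)² = π(3.1350e-04 m)² = 3.0876e-07 m²
L = m/(density·A) = 1.88/(9030×3.0876e-07) = 674.3 m
R = ρL/A = (1.65×10^-8)(674.3)/(3.0876e-07) = 36.0 Ω

36.0 Ω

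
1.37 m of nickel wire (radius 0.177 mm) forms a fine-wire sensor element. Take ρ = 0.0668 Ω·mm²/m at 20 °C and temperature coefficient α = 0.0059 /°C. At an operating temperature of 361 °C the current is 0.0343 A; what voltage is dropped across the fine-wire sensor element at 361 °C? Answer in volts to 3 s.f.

0.0961 V

ρ = 0.0668 Ω·mm²/m = 6.68×10^-8 Ω·m
A = πr² = π(1.7700e-04 m)² = 9.842e-08 m²
R₍20₎ = ρL/A = (6.68×10^-8)(1.37)/(9.842e-08) = 0.9298 Ω
R₍361₎ = R₍20₎(1 + αΔT) = 0.9298 × (1 + 0.0059×341) = 2.801 Ω
V = IR = 0.0343 × 2.801 = 0.0961 V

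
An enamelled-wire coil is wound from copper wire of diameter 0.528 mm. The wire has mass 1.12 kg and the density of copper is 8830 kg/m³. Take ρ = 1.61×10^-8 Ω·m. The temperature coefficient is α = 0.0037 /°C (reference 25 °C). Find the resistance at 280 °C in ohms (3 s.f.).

A = π(d/2)² = π(2.6400e-04 m)² = 2.1896e-07 m²
L = m/(density·A) = 1.12/(8830×2.1896e-07) = 579.3 m
R = ρL/A = (1.61×10^-8)(579.3)/(2.1896e-07) = 42.6 Ω
R(280 °C) = 42.6 × (1 + 0.0037×255) = 82.8 Ω

82.8 Ω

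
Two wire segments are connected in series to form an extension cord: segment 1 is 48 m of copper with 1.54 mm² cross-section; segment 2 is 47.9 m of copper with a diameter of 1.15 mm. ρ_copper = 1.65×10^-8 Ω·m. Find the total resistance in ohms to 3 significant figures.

1.28 Ω

Segment 1: A = 1.54 mm² = 1.540e-06 m²
R₁ = ρL/A = (1.65×10^-8)(48)/(1.540e-06) = 0.5143 Ω
Segment 2: A = π(d/2)² = π(5.7500e-04 m)² = 1.039e-06 m²
R₂ = (1.65×10^-8)(47.9)/(1.039e-06) = 0.7609 Ω
R = R₁ + R₂ = 1.28 Ω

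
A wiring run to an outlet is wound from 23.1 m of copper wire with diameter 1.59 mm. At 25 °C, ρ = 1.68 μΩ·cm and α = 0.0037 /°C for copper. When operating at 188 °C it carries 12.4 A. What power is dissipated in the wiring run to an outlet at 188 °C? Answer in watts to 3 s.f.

48.2 W

ρ = 1.68 μΩ·cm = 1.68×10^-8 Ω·m
A = π(d/2)² = π(7.9500e-04 m)² = 1.986e-06 m²
R₍25₎ = ρL/A = (1.68×10^-8)(23.1)/(1.986e-06) = 0.1955 Ω
R₍188₎ = R₍25₎(1 + αΔT) = 0.1955 × (1 + 0.0037×163) = 0.3133 Ω
P = I²R = (12.4)² × 0.3133 = 48.2 W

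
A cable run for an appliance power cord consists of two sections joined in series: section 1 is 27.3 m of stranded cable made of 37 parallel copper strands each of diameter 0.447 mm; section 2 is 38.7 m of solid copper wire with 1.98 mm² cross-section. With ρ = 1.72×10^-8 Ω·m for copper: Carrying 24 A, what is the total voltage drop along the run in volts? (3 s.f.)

Section 1: A_strand = π(2.2350e-04)² = 1.569e-07 m²; R₁ = ρL/(N·A_s) = (1.72×10^-8)(27.3)/(37×1.569e-07) = 0.08087 Ω
Section 2: A = 1.98 mm² = 1.980e-06 m²
R₂ = (1.72×10^-8)(38.7)/(1.980e-06) = 0.3362 Ω
R = R₁ + R₂ = 0.4171 Ω
V = IR = 24 × 0.4171 = 10.0 V

10.0 V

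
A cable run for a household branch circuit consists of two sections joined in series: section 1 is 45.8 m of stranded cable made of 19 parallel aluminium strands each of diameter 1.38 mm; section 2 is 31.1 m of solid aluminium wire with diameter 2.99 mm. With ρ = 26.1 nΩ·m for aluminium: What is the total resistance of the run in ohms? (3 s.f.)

ρ = 26.1 nΩ·m = 2.61×10^-8 Ω·m
Section 1: A_strand = π(6.9000e-04)² = 1.496e-06 m²; R₁ = ρL/(N·A_s) = (2.61×10^-8)(45.8)/(19×1.496e-06) = 0.04206 Ω
Section 2: A = π(d/2)² = π(1.4950e-03 m)² = 7.022e-06 m²
R₂ = (2.61×10^-8)(31.1)/(7.022e-06) = 0.1156 Ω
R = R₁ + R₂ = 0.158 Ω

0.158 Ω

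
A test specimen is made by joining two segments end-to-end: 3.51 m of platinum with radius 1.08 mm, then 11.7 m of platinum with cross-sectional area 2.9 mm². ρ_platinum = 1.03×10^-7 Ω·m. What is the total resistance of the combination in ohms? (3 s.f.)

0.514 Ω

Segment 1: A = πr² = π(1.0800e-03 m)² = 3.664e-06 m²
R₁ = ρL/A = (1.03×10^-7)(3.51)/(3.664e-06) = 0.09866 Ω
Segment 2: A = 2.9 mm² = 2.900e-06 m²
R₂ = (1.03×10^-7)(11.7)/(2.900e-06) = 0.4156 Ω
R = R₁ + R₂ = 0.514 Ω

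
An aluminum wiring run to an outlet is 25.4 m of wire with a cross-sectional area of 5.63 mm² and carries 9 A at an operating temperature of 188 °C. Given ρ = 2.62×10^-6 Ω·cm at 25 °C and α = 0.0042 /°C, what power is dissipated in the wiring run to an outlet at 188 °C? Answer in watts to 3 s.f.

ρ = 2.62×10^-6 Ω·cm = 2.62×10^-8 Ω·m
A = 5.63 mm² = 5.630e-06 m²
R₍25₎ = ρL/A = (2.62×10^-8)(25.4)/(5.630e-06) = 0.1182 Ω
R₍188₎ = R₍25₎(1 + αΔT) = 0.1182 × (1 + 0.0042×163) = 0.1991 Ω
P = I²R = (9)² × 0.1991 = 16.1 W

16.1 W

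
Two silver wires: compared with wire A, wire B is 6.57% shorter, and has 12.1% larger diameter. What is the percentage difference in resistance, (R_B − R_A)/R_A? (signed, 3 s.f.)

R ∝ L/d², so R_B/R_A = (1 − 6.57/100) × (1 + 12.1/100)⁻²
= 0.9343 × 0.7958 = 0.7435
(R_B − R_A)/R_A = 0.7435 − 1 = -25.7%

-25.7%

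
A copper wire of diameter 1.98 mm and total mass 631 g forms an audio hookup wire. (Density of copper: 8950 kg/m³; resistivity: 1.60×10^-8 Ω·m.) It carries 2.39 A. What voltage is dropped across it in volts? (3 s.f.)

A = π(d/2)² = π(9.9000e-04 m)² = 3.0791e-06 m²
L = m/(density·A) = 0.631/(8950×3.0791e-06) = 22.9 m
R = ρL/A = (1.60×10^-8)(22.9)/(3.0791e-06) = 0.119 Ω
V = IR = 2.39 × 0.119 = 0.284 V

0.284 V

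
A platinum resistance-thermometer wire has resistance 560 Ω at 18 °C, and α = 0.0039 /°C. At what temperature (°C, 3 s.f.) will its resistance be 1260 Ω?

339 °C

R = R₀(1 + α(T − T₀)) ⇒ T = T₀ + (R/R₀ − 1)/α
T = 18 + (1260/560 − 1)/0.0039 = 18 + (1.25)/0.0039 = 339 °C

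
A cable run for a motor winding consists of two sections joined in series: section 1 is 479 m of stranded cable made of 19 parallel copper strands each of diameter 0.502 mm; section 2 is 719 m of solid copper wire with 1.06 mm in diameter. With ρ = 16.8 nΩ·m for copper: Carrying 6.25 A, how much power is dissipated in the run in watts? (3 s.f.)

ρ = 16.8 nΩ·m = 1.68×10^-8 Ω·m
Section 1: A_strand = π(2.5100e-04)² = 1.979e-07 m²; R₁ = ρL/(N·A_s) = (1.68×10^-8)(479)/(19×1.979e-07) = 2.14 Ω
Section 2: A = π(d/2)² = π(5.3000e-04 m)² = 8.825e-07 m²
R₂ = (1.68×10^-8)(719)/(8.825e-07) = 13.69 Ω
R = R₁ + R₂ = 15.83 Ω
P = I²R = (6.25)² × 15.83 = 618 W

618 W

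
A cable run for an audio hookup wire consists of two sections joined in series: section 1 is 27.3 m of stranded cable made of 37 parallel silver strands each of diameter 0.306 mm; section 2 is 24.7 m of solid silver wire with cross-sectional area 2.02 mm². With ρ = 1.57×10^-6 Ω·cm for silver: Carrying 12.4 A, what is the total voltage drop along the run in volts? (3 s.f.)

ρ = 1.57×10^-6 Ω·cm = 1.57×10^-8 Ω·m
Section 1: A_strand = π(1.5300e-04)² = 7.354e-08 m²; R₁ = ρL/(N·A_s) = (1.57×10^-8)(27.3)/(37×7.354e-08) = 0.1575 Ω
Section 2: A = 2.02 mm² = 2.020e-06 m²
R₂ = (1.57×10^-8)(24.7)/(2.020e-06) = 0.192 Ω
R = R₁ + R₂ = 0.3495 Ω
V = IR = 12.4 × 0.3495 = 4.33 V

4.33 V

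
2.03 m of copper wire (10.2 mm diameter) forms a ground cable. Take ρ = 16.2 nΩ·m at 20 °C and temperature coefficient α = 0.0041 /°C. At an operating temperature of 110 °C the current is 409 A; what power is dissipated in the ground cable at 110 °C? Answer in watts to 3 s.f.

92.2 W

ρ = 16.2 nΩ·m = 1.62×10^-8 Ω·m
A = π(d/2)² = π(5.1000e-03 m)² = 8.171e-05 m²
R₍20₎ = ρL/A = (1.62×10^-8)(2.03)/(8.171e-05) = 4.025×10^-4 Ω
R₍110₎ = R₍20₎(1 + αΔT) = 4.025×10^-4 × (1 + 0.0041×90) = 5.510×10^-4 Ω
P = I²R = (409)² × 5.510×10^-4 = 92.2 W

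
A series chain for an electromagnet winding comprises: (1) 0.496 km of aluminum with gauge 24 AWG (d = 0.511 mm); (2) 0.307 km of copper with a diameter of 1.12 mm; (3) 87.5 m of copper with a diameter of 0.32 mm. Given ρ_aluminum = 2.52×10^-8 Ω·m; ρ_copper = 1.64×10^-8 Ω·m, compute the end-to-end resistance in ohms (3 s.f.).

Seg 1: A = π(0.511/2 mm)² = π(2.5550e-04 m)² = 2.051e-07 m²
R_1 = (2.52×10^-8)(496)/(2.051e-07) = 60.95 Ω
Seg 2: A = π(d/2)² = π(5.6000e-04 m)² = 9.852e-07 m²
R_2 = (1.64×10^-8)(307)/(9.852e-07) = 5.11 Ω
Seg 3: A = π(d/2)² = π(1.6000e-04 m)² = 8.042e-08 m²
R_3 = (1.64×10^-8)(87.5)/(8.042e-08) = 17.84 Ω
R_total = R_1 + R_2 + R_3 = 83.9 Ω

83.9 Ω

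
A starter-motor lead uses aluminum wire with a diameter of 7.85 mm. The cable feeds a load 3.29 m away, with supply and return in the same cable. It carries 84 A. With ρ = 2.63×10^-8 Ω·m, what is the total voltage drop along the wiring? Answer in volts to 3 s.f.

0.300 V

A = π(d/2)² = π(3.9250e-03 m)² = 4.840e-05 m²
Total conductor length (both ways) L = 2 × 3.29 = 6.58 m
R = ρL/A = (2.63×10^-8)(6.58)/(4.840e-05) = 0.003576 Ω
V = IR = 84 × 0.003576 = 0.300 V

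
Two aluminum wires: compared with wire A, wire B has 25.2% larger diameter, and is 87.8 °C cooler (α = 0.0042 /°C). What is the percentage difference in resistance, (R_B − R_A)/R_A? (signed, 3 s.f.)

R ∝ ρL/d² with ρ ∝ (1+αΔT), so R_B/R_A = (1 + 25.2/100)⁻² × (1 − 0.0042×87.8)
= 0.638 × 0.6312 = 0.4027
(R_B − R_A)/R_A = 0.4027 − 1 = -59.7%

-59.7%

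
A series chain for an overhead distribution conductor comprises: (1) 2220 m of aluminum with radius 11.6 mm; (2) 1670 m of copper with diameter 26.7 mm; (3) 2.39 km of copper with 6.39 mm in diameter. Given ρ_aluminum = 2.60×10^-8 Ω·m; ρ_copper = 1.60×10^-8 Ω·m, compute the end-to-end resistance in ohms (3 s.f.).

1.38 Ω

Seg 1: A = πr² = π(1.1600e-02 m)² = 4.227e-04 m²
R_1 = (2.60×10^-8)(2220)/(4.227e-04) = 0.1365 Ω
Seg 2: A = π(d/2)² = π(1.3350e-02 m)² = 5.599e-04 m²
R_2 = (1.60×10^-8)(1670)/(5.599e-04) = 0.04772 Ω
Seg 3: A = π(d/2)² = π(3.1950e-03 m)² = 3.207e-05 m²
R_3 = (1.60×10^-8)(2390)/(3.207e-05) = 1.192 Ω
R_total = R_1 + R_2 + R_3 = 1.38 Ω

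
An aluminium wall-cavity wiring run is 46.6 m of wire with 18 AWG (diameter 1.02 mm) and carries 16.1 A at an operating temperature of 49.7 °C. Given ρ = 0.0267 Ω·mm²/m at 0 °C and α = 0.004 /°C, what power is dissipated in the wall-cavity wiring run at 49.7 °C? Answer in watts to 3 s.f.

ρ = 0.0267 Ω·mm²/m = 2.67×10^-8 Ω·m
A = π(1.02/2 mm)² = π(5.1000e-04 m)² = 8.171e-07 m²
R₍0₎ = ρL/A = (2.67×10^-8)(46.6)/(8.171e-07) = 1.523 Ω
R₍49.7₎ = R₍0₎(1 + αΔT) = 1.523 × (1 + 0.004×49.7) = 1.825 Ω
P = I²R = (16.1)² × 1.825 = 473 W

473 W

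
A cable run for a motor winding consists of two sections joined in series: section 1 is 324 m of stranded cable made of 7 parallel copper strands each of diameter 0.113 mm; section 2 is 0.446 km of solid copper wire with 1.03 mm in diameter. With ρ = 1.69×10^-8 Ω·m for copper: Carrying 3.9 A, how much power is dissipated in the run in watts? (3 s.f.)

Section 1: A_strand = π(5.6500e-05)² = 1.003e-08 m²; R₁ = ρL/(N·A_s) = (1.69×10^-8)(324)/(7×1.003e-08) = 78 Ω
Section 2: A = π(d/2)² = π(5.1500e-04 m)² = 8.332e-07 m²
R₂ = (1.69×10^-8)(446)/(8.332e-07) = 9.046 Ω
R = R₁ + R₂ = 87.04 Ω
P = I²R = (3.9)² × 87.04 = 1320 W

1320 W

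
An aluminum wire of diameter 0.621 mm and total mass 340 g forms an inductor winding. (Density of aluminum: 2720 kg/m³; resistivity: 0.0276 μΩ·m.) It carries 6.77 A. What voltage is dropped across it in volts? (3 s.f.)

ρ = 0.0276 μΩ·m = 2.76×10^-8 Ω·m
A = π(d/2)² = π(3.1050e-04 m)² = 3.0288e-07 m²
L = m/(density·A) = 0.34/(2720×3.0288e-07) = 412.7 m
R = ρL/A = (2.76×10^-8)(412.7)/(3.0288e-07) = 37.61 Ω
V = IR = 6.77 × 37.61 = 255 V

255 V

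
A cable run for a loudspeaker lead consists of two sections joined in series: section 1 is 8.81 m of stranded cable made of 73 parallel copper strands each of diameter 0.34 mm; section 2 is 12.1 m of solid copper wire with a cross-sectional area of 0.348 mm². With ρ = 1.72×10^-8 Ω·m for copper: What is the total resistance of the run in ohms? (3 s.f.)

Section 1: A_strand = π(1.7000e-04)² = 9.079e-08 m²; R₁ = ρL/(N·A_s) = (1.72×10^-8)(8.81)/(73×9.079e-08) = 0.02286 Ω
Section 2: A = 0.348 mm² = 3.480e-07 m²
R₂ = (1.72×10^-8)(12.1)/(3.480e-07) = 0.598 Ω
R = R₁ + R₂ = 0.621 Ω

0.621 Ω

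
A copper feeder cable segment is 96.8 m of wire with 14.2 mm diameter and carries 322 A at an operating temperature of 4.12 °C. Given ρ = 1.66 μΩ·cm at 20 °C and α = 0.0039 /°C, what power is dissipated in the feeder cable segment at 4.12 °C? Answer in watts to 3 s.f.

987 W

ρ = 1.66 μΩ·cm = 1.66×10^-8 Ω·m
A = π(d/2)² = π(7.1000e-03 m)² = 1.584e-04 m²
R₍20₎ = ρL/A = (1.66×10^-8)(96.8)/(1.584e-04) = 0.01015 Ω
R₍4.12₎ = R₍20₎(1 + αΔT) = 0.01015 × (1 + 0.0039×-15.9) = 0.009518 Ω
P = I²R = (322)² × 0.009518 = 987 W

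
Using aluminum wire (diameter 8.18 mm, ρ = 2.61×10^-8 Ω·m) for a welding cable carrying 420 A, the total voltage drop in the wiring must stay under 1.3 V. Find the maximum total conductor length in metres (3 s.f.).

A = π(d/2)² = π(4.0900e-03 m)² = 5.255e-05 m²
L_max = V_max·A/(1·ρI) = (1.3)(5.255e-05)/(2.61×10^-8×420) = 6.23 m

6.23 m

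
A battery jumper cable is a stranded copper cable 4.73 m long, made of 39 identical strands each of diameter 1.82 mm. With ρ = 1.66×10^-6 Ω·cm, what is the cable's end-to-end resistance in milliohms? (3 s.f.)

0.774 mΩ

ρ = 1.66×10^-6 Ω·cm = 1.66×10^-8 Ω·m
A_strand = π(9.1000e-04 m)² = 2.602e-06 m²
R_strand = ρL/A = (1.66×10^-8)(4.73)/(2.602e-06) = 0.03018 Ω
R_total = R_strand/N = 0.03018/39 = 0.774 mΩ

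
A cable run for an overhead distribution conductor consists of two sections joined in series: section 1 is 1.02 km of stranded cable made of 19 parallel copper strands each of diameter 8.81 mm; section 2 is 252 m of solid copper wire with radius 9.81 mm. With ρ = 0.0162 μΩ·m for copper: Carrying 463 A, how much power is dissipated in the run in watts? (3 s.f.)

5950 W

ρ = 0.0162 μΩ·m = 1.62×10^-8 Ω·m
Section 1: A_strand = π(4.4050e-03)² = 6.096e-05 m²; R₁ = ρL/(N·A_s) = (1.62×10^-8)(1020)/(19×6.096e-05) = 0.01427 Ω
Section 2: A = πr² = π(9.8100e-03 m)² = 3.023e-04 m²
R₂ = (1.62×10^-8)(252)/(3.023e-04) = 0.0135 Ω
R = R₁ + R₂ = 0.02777 Ω
P = I²R = (463)² × 0.02777 = 5950 W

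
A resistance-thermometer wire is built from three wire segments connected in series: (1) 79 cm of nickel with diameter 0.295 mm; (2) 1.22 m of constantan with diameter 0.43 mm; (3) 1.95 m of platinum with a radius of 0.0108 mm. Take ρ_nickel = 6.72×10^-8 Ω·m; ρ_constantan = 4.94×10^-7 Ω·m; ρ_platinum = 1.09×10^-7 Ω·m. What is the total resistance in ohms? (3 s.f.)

Seg 1: A = π(d/2)² = π(1.4750e-04 m)² = 6.835e-08 m²
R_1 = (6.72×10^-8)(0.79)/(6.835e-08) = 0.7767 Ω
Seg 2: A = π(d/2)² = π(2.1500e-04 m)² = 1.452e-07 m²
R_2 = (4.94×10^-7)(1.22)/(1.452e-07) = 4.15 Ω
Seg 3: A = πr² = π(1.0800e-05 m)² = 3.664e-10 m²
R_3 = (1.09×10^-7)(1.95)/(3.664e-10) = 580 Ω
R_total = R_1 + R_2 + R_3 = 585 Ω

585 Ω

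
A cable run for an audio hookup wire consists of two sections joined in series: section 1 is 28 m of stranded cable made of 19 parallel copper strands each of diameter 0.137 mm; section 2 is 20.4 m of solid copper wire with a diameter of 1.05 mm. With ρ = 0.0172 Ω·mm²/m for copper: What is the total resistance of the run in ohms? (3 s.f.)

ρ = 0.0172 Ω·mm²/m = 1.72×10^-8 Ω·m
Section 1: A_strand = π(6.8500e-05)² = 1.474e-08 m²; R₁ = ρL/(N·A_s) = (1.72×10^-8)(28)/(19×1.474e-08) = 1.719 Ω
Section 2: A = π(d/2)² = π(5.2500e-04 m)² = 8.659e-07 m²
R₂ = (1.72×10^-8)(20.4)/(8.659e-07) = 0.4052 Ω
R = R₁ + R₂ = 2.12 Ω

2.12 Ω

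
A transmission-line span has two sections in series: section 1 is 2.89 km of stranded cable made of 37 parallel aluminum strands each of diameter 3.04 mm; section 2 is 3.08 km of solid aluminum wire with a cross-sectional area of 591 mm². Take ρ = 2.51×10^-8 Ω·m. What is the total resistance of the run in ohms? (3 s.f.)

0.401 Ω

Section 1: A_strand = π(1.5200e-03)² = 7.258e-06 m²; R₁ = ρL/(N·A_s) = (2.51×10^-8)(2890)/(37×7.258e-06) = 0.2701 Ω
Section 2: A = 591 mm² = 5.910e-04 m²
R₂ = (2.51×10^-8)(3080)/(5.910e-04) = 0.1308 Ω
R = R₁ + R₂ = 0.401 Ω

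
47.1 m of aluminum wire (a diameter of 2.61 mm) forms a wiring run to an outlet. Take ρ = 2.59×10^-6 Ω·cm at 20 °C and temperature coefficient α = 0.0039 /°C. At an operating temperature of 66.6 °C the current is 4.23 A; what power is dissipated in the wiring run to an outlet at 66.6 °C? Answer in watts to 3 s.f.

4.82 W

ρ = 2.59×10^-6 Ω·cm = 2.59×10^-8 Ω·m
A = π(d/2)² = π(1.3050e-03 m)² = 5.350e-06 m²
R₍20₎ = ρL/A = (2.59×10^-8)(47.1)/(5.350e-06) = 0.228 Ω
R₍66.6₎ = R₍20₎(1 + αΔT) = 0.228 × (1 + 0.0039×46.6) = 0.2694 Ω
P = I²R = (4.23)² × 0.2694 = 4.82 W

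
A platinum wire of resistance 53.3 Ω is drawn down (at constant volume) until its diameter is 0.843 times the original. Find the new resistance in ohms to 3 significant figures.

106 Ω

Volume constant ⇒ L' = L/r² with r = 0.843. R' = ρL'/A' = ρ(L/r²)/(πr²d₀²/4) = R/r⁴.
R' = 1.98 × 53.3 = 106 Ω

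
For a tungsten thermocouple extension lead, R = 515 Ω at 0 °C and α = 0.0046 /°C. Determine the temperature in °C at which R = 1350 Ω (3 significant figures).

352 °C

R = R₀(1 + α(T − T₀)) ⇒ T = T₀ + (R/R₀ − 1)/α
T = 0 + (1350/515 − 1)/0.0046 = 0 + (1.621)/0.0046 = 352 °C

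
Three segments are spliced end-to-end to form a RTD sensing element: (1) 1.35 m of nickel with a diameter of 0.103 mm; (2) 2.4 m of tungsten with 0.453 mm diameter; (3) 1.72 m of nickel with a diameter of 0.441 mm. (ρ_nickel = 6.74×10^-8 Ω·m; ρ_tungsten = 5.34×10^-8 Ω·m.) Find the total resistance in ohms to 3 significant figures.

12.5 Ω

Seg 1: A = π(d/2)² = π(5.1500e-05 m)² = 8.332e-09 m²
R_1 = (6.74×10^-8)(1.35)/(8.332e-09) = 10.92 Ω
Seg 2: A = π(d/2)² = π(2.2650e-04 m)² = 1.612e-07 m²
R_2 = (5.34×10^-8)(2.4)/(1.612e-07) = 0.7952 Ω
Seg 3: A = π(d/2)² = π(2.2050e-04 m)² = 1.527e-07 m²
R_3 = (6.74×10^-8)(1.72)/(1.527e-07) = 0.759 Ω
R_total = R_1 + R_2 + R_3 = 12.5 Ω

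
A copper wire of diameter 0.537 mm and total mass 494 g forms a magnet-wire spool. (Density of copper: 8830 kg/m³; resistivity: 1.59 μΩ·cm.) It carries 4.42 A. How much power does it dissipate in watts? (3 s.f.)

339 W

ρ = 1.59 μΩ·cm = 1.59×10^-8 Ω·m
A = π(d/2)² = π(2.6850e-04 m)² = 2.2648e-07 m²
L = m/(density·A) = 0.494/(8830×2.2648e-07) = 247 m
R = ρL/A = (1.59×10^-8)(247)/(2.2648e-07) = 17.34 Ω
P = I²R = (4.42)² × 17.34 = 339 W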